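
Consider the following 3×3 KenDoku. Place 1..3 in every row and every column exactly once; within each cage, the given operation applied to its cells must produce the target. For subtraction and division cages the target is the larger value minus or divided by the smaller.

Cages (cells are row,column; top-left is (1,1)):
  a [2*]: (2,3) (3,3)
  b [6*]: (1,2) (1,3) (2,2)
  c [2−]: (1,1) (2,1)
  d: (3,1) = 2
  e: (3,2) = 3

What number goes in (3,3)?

D is a freebie; hence (3,1) = 2.
E is a freebie; hence (3,2) = 3.
2 is placed in row 3, so (3,3) = 1.
Cage b needs product 6, which forces (1,3) = 3.
1 is placed in column 3; hence (2,3) = 2.
Row 1 now contains 3, which forces (1,1) = 1.
Cage b has product 6; hence (1,2) = 2.
The two cells of cage c must have difference 2, which forces (2,1) = 3.
Row 2 already has 2, leaving (2,2) = 1.
Completed grid: 1 2 3 / 3 1 2 / 2 3 1.

1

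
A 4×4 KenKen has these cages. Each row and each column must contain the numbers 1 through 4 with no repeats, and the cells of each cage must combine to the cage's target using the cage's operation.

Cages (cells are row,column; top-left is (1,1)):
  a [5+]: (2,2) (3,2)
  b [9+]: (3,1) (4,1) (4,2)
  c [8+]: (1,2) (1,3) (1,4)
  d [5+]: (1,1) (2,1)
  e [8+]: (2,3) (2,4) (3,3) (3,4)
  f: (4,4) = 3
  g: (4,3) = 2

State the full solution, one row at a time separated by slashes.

2 1 3 4 / 3 2 4 1 / 4 3 1 2 / 1 4 2 3

Cage g is given, so (4,3) = 2.
Cage f is a single given cell, which forces (4,4) = 3.
Cage b has sum 9, which forces (3,1) = 4.
Row 3 already has 4, so (3,3) = 1.
1 is placed in row 3, which forces (3,4) = 2.
Cage b needs sum 9; hence (4,1) = 1.
3 is placed in row 4; hence (4,2) = 4.
Cage a's pair has sum 5, which forces (2,2) = 2.
Column 3 now contains 1; hence (2,3) = 4.
2 is placed in column 4, so (2,4) = 1.
Row 3 already has 2; hence (3,2) = 3.
Cage d's pair has sum 5, leaving (1,1) = 2.
Column 2 now contains 3; hence (1,2) = 1.
Column 3 now contains 4, so (1,3) = 3.
Column 4 already has 1; hence (1,4) = 4.
Row 2 already has 2, leaving (2,1) = 3.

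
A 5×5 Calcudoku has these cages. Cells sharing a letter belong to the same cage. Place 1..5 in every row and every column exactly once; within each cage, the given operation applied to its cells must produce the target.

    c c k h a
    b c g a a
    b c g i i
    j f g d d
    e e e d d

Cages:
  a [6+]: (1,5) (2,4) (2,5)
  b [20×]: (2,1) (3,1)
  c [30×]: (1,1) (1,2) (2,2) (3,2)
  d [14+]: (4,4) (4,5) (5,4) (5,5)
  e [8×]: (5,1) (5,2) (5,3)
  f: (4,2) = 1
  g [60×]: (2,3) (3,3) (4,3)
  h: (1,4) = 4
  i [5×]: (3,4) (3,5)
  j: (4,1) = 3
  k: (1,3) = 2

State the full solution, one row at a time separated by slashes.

Cage k is a single given cell; hence (1,3) = 2.
Cage h is a single given cell, which forces (1,4) = 4.
Cage j is given, leaving (4,1) = 3.
Cage f is a single given cell; hence (4,2) = 1.
The 4 cells of cage c must have product 30, so (1,1) = 1.
1 is placed in row 1, leaving (1,5) = 3.
Row 1 already has 3, so (1,2) = 5.
Cage e has product 8, leaving (5,3) = 1.
The only place for 2 in row 3 is (3,2).
Column 2 now contains 2, leaving (2,2) = 3.
The 3 cells of cage e must have product 8, which forces (5,1) = 2.
Column 2 now contains 2; hence (5,2) = 4.
Row 5 already has 4, leaving (5,5) = 5.
Cage g has product 60, leaving (3,3) = 3.
Cage i's pair has product 5, which forces (3,4) = 5.
5 is placed in column 5, leaving (3,5) = 1.
Cage d needs sum 14, so (4,4) = 2.
Cage d has sum 14, so (4,5) = 4.
5 is placed in row 5, leaving (5,4) = 3.
The two cells of cage b must have product 20, so (2,1) = 5.
Cage g has product 60; hence (2,3) = 4.
2 is placed in column 4, leaving (2,4) = 1.
Column 5 now contains 1, leaving (2,5) = 2.
Row 3 now contains 5, so (3,1) = 4.
Row 4 already has 4, which forces (4,3) = 5.

1 5 2 4 3 / 5 3 4 1 2 / 4 2 3 5 1 / 3 1 5 2 4 / 2 4 1 3 5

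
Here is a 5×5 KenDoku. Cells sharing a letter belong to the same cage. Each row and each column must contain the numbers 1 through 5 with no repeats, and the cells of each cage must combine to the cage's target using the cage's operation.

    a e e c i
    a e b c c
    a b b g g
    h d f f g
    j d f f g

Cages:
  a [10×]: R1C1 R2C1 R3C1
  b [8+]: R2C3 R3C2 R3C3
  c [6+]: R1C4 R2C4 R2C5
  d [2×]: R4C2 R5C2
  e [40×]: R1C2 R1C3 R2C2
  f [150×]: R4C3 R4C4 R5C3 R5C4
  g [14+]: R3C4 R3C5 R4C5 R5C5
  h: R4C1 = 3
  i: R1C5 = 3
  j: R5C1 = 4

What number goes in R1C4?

I is a freebie, so R1C5 = 3.
H is a freebie, which forces R4C1 = 3.
J is a freebie, which forces R5C1 = 4.
Row 4 needs a 1, and only R4C2 is open for it.
Column 2 already has 1, leaving R5C2 = 2.
Cage e has product 40; hence R1C3 = 2.
Row 1 already has 2, so R1C4 = 1.
Column 3 now contains 2; hence R4C3 = 5.
5 is placed in row 4, leaving R4C4 = 2.
2 is placed in row 4; hence R4C5 = 4.
5 is placed in column 3, which forces R5C3 = 3.
Row 5 already has 3; hence R5C4 = 5.
Row 5 now contains 5, leaving R5C5 = 1.
1 is placed in row 1, which forces R1C1 = 5.
5 is placed in row 1, leaving R1C2 = 4.
Column 2 already has 4, so R2C2 = 5.
Cage c has sum 6, leaving R2C4 = 3.
Column 5 now contains 1, leaving R2C5 = 2.
Cage b needs sum 8, so R3C2 = 3.
Cage g has sum 14, so R3C4 = 4.
The 4 cells of cage g must have sum 14, which forces R3C5 = 5.
2 is placed in row 2; hence R2C1 = 1.
The 3 cells of cage b must have sum 8, leaving R2C3 = 4.
Cage a has product 10, which forces R3C1 = 2.
Row 3 already has 4, so R3C3 = 1.
The full grid is 5 4 2 1 3 / 1 5 4 3 2 / 2 3 1 4 5 / 3 1 5 2 4 / 4 2 3 5 1.

1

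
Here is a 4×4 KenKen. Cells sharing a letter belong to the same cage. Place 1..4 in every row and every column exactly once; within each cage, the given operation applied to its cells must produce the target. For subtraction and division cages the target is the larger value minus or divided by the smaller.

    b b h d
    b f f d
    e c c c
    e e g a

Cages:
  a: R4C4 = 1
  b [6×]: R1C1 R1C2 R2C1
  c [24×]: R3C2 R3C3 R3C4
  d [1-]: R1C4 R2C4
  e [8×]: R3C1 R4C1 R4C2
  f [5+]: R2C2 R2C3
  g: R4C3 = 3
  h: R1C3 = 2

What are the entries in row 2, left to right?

2 4 1 3

Cage h is a single given cell; hence R1C3 = 2.
Cage g is a single given cell, which forces R4C3 = 3.
Cage a is given, leaving R4C4 = 1.
Cage b has product 6, leaving R2C1 = 2.
Cage e needs product 8, so R3C1 = 1.
3 is placed in column 3, so R3C3 = 4.
Column 1 already has 2, so R4C1 = 4.
4 is placed in row 4, leaving R4C2 = 2.
Column 1 now contains 1; hence R1C1 = 3.
Cage b has product 6; hence R1C2 = 1.
Row 1 now contains 3, which forces R1C4 = 4.
Cage f's pair has sum 5, leaving R2C2 = 4.
Column 3 now contains 4; hence R2C3 = 1.
Column 4 now contains 4, so R2C4 = 3.
2 is placed in column 2, so R3C2 = 3.
Cage c has product 24, leaving R3C4 = 2.
The full grid is 3 1 2 4 / 2 4 1 3 / 1 3 4 2 / 4 2 3 1.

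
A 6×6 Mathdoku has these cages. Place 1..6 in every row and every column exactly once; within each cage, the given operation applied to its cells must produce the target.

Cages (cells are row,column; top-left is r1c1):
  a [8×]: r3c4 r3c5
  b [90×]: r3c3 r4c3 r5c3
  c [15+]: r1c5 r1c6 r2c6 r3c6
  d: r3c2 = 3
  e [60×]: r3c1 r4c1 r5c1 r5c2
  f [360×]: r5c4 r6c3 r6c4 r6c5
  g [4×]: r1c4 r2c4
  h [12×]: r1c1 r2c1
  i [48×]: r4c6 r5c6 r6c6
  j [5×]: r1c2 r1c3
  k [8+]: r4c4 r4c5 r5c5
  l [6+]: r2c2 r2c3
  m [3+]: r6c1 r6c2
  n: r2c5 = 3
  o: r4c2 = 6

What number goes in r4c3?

3

N is a freebie, so r2c5 = 3.
D is a freebie, which forces r3c2 = 3.
Cage o is given; hence r4c2 = 6.
In column 6, 3 can only go at r1c6, so r1c6 = 3.
{1, 5} are confined to r1c2 and r1c3 in row 1; hence r1c4 = 4.
The two cells of cage g must have product 4, which forces r2c4 = 1.
4 is placed in column 4, so r3c4 = 2.
Row 3 now contains 2, which forces r3c5 = 4.
The 3 cells of cage k must have sum 8, so r4c4 = 5.
The 4 cells of cage f must have product 360, so r6c3 = 4.
Row 6 already has 4, so r6c6 = 6.
Cage c needs sum 15, which forces r1c5 = 6.
Cage l's pair has sum 6, so r2c2 = 4.
Column 3 now contains 4, which forces r2c3 = 2.
Cage c has sum 15, which forces r2c6 = 5.
Column 6 now contains 6; hence r3c6 = 1.
Row 4 already has 5; hence r4c3 = 3.
The 4 cells of cage f must have product 360, which forces r5c4 = 6.
Row 6 now contains 6, leaving r6c4 = 3.
Row 6 now contains 6, leaving r6c5 = 5.
6 is placed in row 1, so r1c1 = 2.
Row 2 already has 2, leaving r2c1 = 6.
Column 1 already has 6, so r3c1 = 5.
Cage b needs product 90, so r3c3 = 6.
6 is placed in row 5; hence r5c3 = 5.
2 is placed in column 1, so r6c1 = 1.
Row 6 now contains 1, leaving r6c2 = 2.
The two cells of cage j must have product 5, so r1c2 = 5.
Column 3 now contains 5, which forces r1c3 = 1.
Column 1 now contains 1, so r4c1 = 4.
Row 4 now contains 4, leaving r4c6 = 2.
Column 1 now contains 1, leaving r5c1 = 3.
Column 2 now contains 2, so r5c2 = 1.
1 is placed in row 5, which forces r5c5 = 2.
2 is placed in column 6, which forces r5c6 = 4.
Row 4 already has 2, leaving r4c5 = 1.
Filled in: 2 5 1 4 6 3 / 6 4 2 1 3 5 / 5 3 6 2 4 1 / 4 6 3 5 1 2 / 3 1 5 6 2 4 / 1 2 4 3 5 6.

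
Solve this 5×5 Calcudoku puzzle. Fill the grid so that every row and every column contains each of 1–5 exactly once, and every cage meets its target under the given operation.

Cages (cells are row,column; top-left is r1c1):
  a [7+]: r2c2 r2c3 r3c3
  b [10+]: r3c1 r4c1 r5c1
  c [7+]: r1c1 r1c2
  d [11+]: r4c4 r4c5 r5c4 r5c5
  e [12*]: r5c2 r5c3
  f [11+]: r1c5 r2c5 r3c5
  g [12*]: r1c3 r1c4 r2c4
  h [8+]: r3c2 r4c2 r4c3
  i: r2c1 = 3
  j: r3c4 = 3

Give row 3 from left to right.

4 2 1 3 5

Cage i is a single given cell; hence r2c1 = 3.
Cage j is a single given cell, so r3c4 = 3.
Cage g has product 12, leaving r1c3 = 3.
Column 3 already has 3; hence r5c3 = 4.
4 is placed in row 5, leaving r5c2 = 3.
In row 1, 1 can only go at r1c4, so r1c4 = 1.
Column 4 already has 1; hence r2c4 = 4.
Cage d needs sum 11, leaving r4c5 = 3.
Cage d needs sum 11, leaving r5c5 = 1.
Row 2 now contains 4; hence r2c2 = 1.
The 3 cells of cage a must have sum 7; hence r2c3 = 5.
Row 2 now contains 5, leaving r2c5 = 2.
Cage a needs sum 7; hence r3c3 = 1.
Column 3 already has 1, leaving r4c3 = 2.
Row 4 already has 2, so r4c4 = 5.
1 is placed in row 5, leaving r5c1 = 5.
Column 4 now contains 5, which forces r5c4 = 2.
Column 1 now contains 5, leaving r1c1 = 2.
The two cells of cage c must have sum 7; hence r1c2 = 5.
Row 1 now contains 5; hence r1c5 = 4.
Row 3 already has 1, so r3c1 = 4.
Cage h has sum 8, leaving r3c2 = 2.
Column 5 now contains 4, leaving r3c5 = 5.
Cage b has sum 10, so r4c1 = 1.
Row 4 now contains 5, leaving r4c2 = 4.
Completed grid: 2 5 3 1 4 / 3 1 5 4 2 / 4 2 1 3 5 / 1 4 2 5 3 / 5 3 4 2 1.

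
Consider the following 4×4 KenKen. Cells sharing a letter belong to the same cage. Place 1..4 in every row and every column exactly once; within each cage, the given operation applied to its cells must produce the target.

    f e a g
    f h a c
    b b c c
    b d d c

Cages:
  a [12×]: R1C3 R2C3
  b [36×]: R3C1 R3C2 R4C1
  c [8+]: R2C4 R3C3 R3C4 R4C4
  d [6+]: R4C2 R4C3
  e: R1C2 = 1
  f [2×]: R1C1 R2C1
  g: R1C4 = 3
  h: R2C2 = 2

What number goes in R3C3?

Cage e is given; hence R1C2 = 1.
Cage g is a single given cell; hence R1C4 = 3.
Cage h is a single given cell, which forces R2C2 = 2.
Cage b needs product 36; hence R3C1 = 4.
The 3 cells of cage b must have product 36, leaving R3C2 = 3.
The 3 cells of cage b must have product 36; hence R4C1 = 3.
Column 2 now contains 2, which forces R4C2 = 4.
4 is placed in row 4, which forces R4C3 = 2.
Row 4 already has 2, so R4C4 = 1.
Row 1 now contains 1, so R1C1 = 2.
Row 1 already has 3, which forces R1C3 = 4.
Row 2 already has 2, so R2C1 = 1.
Cage a needs two cells with product 12, which forces R2C3 = 3.
Column 4 now contains 1, which forces R2C4 = 4.
2 is placed in column 3, which forces R3C3 = 1.
Column 4 now contains 1, leaving R3C4 = 2.
Filled in: 2 1 4 3 / 1 2 3 4 / 4 3 1 2 / 3 4 2 1.

1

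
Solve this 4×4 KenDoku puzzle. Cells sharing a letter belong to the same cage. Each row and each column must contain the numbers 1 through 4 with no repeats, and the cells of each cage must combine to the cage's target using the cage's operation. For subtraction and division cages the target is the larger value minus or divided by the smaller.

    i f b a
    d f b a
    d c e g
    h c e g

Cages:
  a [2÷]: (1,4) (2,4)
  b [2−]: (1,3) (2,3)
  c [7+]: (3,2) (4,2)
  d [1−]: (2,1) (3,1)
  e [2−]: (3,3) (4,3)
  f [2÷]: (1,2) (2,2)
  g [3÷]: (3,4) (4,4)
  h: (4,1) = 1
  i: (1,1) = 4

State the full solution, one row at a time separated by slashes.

I is a freebie, so (1,1) = 4.
Cage h is a single given cell, which forces (4,1) = 1.
1 is placed in row 4; hence (4,4) = 3.
Cage c's pair has sum 7, which forces (3,2) = 3.
Column 4 already has 3, leaving (3,4) = 1.
Row 4 already has 3, so (4,2) = 4.
Row 4 already has 4, so (4,3) = 2.
Column 4 now contains 1, leaving (1,4) = 2.
The two cells of cage d must have difference 1, leaving (2,1) = 3.
Row 2 now contains 3, leaving (2,3) = 1.
Cage a needs two cells with quotient 2; hence (2,4) = 4.
3 is placed in row 3, so (3,1) = 2.
2 is placed in column 3, which forces (3,3) = 4.
Row 1 now contains 2, so (1,2) = 1.
1 is placed in column 3, so (1,3) = 3.
Row 2 already has 1, which forces (2,2) = 2.

4 1 3 2 / 3 2 1 4 / 2 3 4 1 / 1 4 2 3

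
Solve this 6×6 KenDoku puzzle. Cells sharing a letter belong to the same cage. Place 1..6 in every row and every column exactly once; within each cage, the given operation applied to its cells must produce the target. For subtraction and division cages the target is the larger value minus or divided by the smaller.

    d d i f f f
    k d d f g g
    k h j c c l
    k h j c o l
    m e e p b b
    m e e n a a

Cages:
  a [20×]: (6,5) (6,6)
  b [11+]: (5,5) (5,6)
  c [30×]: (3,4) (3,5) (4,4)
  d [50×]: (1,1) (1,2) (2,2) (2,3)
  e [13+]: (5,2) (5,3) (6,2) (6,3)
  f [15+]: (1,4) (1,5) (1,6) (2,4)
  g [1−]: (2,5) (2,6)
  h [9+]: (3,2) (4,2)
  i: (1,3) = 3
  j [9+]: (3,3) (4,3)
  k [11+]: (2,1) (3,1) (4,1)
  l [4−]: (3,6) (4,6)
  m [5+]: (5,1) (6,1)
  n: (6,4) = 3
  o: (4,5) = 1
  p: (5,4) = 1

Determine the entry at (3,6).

2

Cage i is given, leaving (1,3) = 3.
Cage o is given, which forces (4,5) = 1.
Cage p is a single given cell, leaving (5,4) = 1.
Cage n is a single given cell; hence (6,4) = 3.
Cage c needs product 30, which forces (3,5) = 3.
Column 6 needs a 3, and only (2,6) is open for it.
Column 3 needs a 6, and only (6,3) is open for it.
The only place for 6 in column 2 is (3,2).
Cage h needs two cells with sum 9, so (4,2) = 3.
Cage e needs sum 13, leaving (6,2) = 1.
Cage m's pair has sum 5, so (5,1) = 3.
Row 6 now contains 1, which forces (6,1) = 2.
Row 4 needs a 2, and only (4,4) is open for it.
Column 4 already has 2, leaving (3,4) = 5.
Cage f needs sum 15, so (1,4) = 6.
The 4 cells of cage f must have sum 15; hence (1,5) = 4.
Cage f has sum 15, leaving (1,6) = 1.
Column 4 now contains 5, which forces (2,4) = 4.
Column 5 now contains 4, so (2,5) = 2.
5 is placed in row 3; hence (3,3) = 4.
Column 6 now contains 1, leaving (3,6) = 2.
Cage j's pair has sum 9, which forces (4,3) = 5.
Row 4 already has 5, leaving (4,6) = 6.
Column 3 already has 4, so (5,3) = 2.
Column 6 already has 6, leaving (5,6) = 5.
Column 5 now contains 4, leaving (6,5) = 5.
Column 6 already has 5, so (6,6) = 4.
Row 1 now contains 1, leaving (1,1) = 5.
Cage d has product 50, leaving (1,2) = 2.
Cage k has sum 11, leaving (2,1) = 6.
Row 2 now contains 2; hence (2,2) = 5.
Column 3 already has 5, leaving (2,3) = 1.
Row 3 already has 4, so (3,1) = 1.
Row 4 now contains 6, so (4,1) = 4.
Row 5 now contains 2, so (5,2) = 4.
Row 5 already has 5; hence (5,5) = 6.
The full grid is 5 2 3 6 4 1 / 6 5 1 4 2 3 / 1 6 4 5 3 2 / 4 3 5 2 1 6 / 3 4 2 1 6 5 / 2 1 6 3 5 4.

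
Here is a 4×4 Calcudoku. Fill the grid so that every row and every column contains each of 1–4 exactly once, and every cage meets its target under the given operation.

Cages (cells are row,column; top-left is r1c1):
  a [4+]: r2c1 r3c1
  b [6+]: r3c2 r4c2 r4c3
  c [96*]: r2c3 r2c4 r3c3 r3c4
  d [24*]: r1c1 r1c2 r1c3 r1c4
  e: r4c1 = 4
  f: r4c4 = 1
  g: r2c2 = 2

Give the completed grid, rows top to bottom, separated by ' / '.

2 4 1 3 / 1 2 3 4 / 3 1 4 2 / 4 3 2 1

Cage g is given, leaving r2c2 = 2.
Cage e is given, which forces r4c1 = 4.
Cage f is a single given cell, which forces r4c4 = 1.
Cage b needs sum 6, leaving r3c2 = 1.
1 is placed in row 4, leaving r4c2 = 3.
Cage b needs sum 6, leaving r4c3 = 2.
3 is placed in column 2, so r1c2 = 4.
Cage a needs two cells with sum 4, so r2c1 = 1.
Cage c needs product 96, which forces r2c3 = 3.
Cage c has product 96, so r2c4 = 4.
Row 3 now contains 1, leaving r3c1 = 3.
Column 3 already has 2, which forces r3c3 = 4.
Cage c has product 96, leaving r3c4 = 2.
3 is placed in column 1; hence r1c1 = 2.
Column 3 now contains 3, which forces r1c3 = 1.
Column 4 already has 2, which forces r1c4 = 3.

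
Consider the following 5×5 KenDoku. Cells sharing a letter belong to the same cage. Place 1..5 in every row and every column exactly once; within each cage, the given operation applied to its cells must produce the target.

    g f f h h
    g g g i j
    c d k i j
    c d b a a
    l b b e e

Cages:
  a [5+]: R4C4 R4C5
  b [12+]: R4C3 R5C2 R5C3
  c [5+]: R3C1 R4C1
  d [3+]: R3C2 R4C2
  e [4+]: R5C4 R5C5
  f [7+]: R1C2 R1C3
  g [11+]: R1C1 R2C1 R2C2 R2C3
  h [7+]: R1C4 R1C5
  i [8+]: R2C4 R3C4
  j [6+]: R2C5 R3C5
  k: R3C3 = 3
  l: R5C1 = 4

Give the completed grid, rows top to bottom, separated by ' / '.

K is a freebie, so R3C3 = 3.
Row 3 already has 3, which forces R3C4 = 5.
Cage l is a single given cell, so R5C1 = 4.
5 is placed in column 4, leaving R2C4 = 3.
The two cells of cage c must have sum 5, leaving R3C1 = 2.
Row 3 now contains 2, so R3C2 = 1.
1 is placed in row 3, leaving R3C5 = 4.
The two cells of cage c must have sum 5; hence R4C1 = 3.
1 is placed in column 2, which forces R4C2 = 2.
Row 4 now contains 2, leaving R4C5 = 1.
3 is placed in column 4, so R5C4 = 1.
1 is placed in column 5, so R5C5 = 3.
Cage g has sum 11, leaving R1C1 = 1.
Cage h needs two cells with sum 7; hence R1C4 = 2.
Column 5 now contains 3; hence R1C5 = 5.
Cage g has sum 11, so R2C1 = 5.
Cage g needs sum 11; hence R2C2 = 4.
Cage g has sum 11, so R2C3 = 1.
Cage j needs two cells with sum 6, leaving R2C5 = 2.
The 3 cells of cage b must have sum 12, so R4C3 = 5.
Row 4 already has 1, leaving R4C4 = 4.
Row 5 now contains 3; hence R5C2 = 5.
Cage b needs sum 12; hence R5C3 = 2.
Row 1 now contains 5; hence R1C2 = 3.
Row 1 now contains 2, which forces R1C3 = 4.

1 3 4 2 5 / 5 4 1 3 2 / 2 1 3 5 4 / 3 2 5 4 1 / 4 5 2 1 3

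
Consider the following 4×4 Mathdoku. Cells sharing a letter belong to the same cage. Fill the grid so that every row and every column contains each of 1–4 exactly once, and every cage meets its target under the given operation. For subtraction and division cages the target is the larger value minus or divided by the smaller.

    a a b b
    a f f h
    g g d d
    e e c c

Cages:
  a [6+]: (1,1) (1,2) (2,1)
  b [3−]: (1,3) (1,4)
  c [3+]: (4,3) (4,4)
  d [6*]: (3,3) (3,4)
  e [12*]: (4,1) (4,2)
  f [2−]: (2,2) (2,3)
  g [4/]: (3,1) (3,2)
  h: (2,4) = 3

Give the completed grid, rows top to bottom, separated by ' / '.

2 3 1 4 / 1 2 4 3 / 4 1 3 2 / 3 4 2 1

Cage h is a single given cell, so (2,4) = 3.
3 is placed in column 4; hence (3,4) = 2.
Column 4 now contains 2, which forces (4,4) = 1.
The two cells of cage b must have difference 3, leaving (1,3) = 1.
Column 4 now contains 1; hence (1,4) = 4.
Row 3 now contains 2, leaving (3,3) = 3.
Row 4 already has 1, which forces (4,3) = 2.
The 3 cells of cage a must have sum 6, so (2,1) = 1.
Cage f's pair has difference 2, leaving (2,2) = 2.
Column 3 already has 2, leaving (2,3) = 4.
Column 1 now contains 1; hence (3,1) = 4.
Row 3 already has 4, so (3,2) = 1.
Column 1 already has 4, so (4,1) = 3.
3 is placed in row 4, leaving (4,2) = 4.
3 is placed in column 1, so (1,1) = 2.
2 is placed in column 2, so (1,2) = 3.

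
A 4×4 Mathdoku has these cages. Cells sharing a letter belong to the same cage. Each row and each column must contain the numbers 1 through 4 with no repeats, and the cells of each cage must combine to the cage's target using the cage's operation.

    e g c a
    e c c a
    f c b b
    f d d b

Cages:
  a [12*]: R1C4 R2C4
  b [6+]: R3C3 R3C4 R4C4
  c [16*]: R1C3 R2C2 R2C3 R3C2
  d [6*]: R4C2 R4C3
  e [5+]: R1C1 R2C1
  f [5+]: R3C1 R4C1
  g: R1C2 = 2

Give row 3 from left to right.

1 4 3 2

Cage g is given, leaving R1C2 = 2.
Column 2 now contains 2, so R4C2 = 3.
Row 4 already has 3, so R4C3 = 2.
Row 4 already has 2, leaving R4C4 = 1.
Cage f's pair has sum 5, which forces R3C1 = 1.
1 is placed in row 3; hence R3C2 = 4.
1 is placed in row 3, leaving R3C3 = 3.
4 is placed in row 3, which forces R3C4 = 2.
1 is placed in row 4, which forces R4C1 = 4.
Column 1 now contains 4, so R1C1 = 3.
Cage c has product 16, so R1C3 = 1.
3 is placed in row 1; hence R1C4 = 4.
Column 1 now contains 4, leaving R2C1 = 2.
Column 2 already has 4, so R2C2 = 1.
Cage c needs product 16, leaving R2C3 = 4.
Column 4 already has 4, leaving R2C4 = 3.
Filled in: 3 2 1 4 / 2 1 4 3 / 1 4 3 2 / 4 3 2 1.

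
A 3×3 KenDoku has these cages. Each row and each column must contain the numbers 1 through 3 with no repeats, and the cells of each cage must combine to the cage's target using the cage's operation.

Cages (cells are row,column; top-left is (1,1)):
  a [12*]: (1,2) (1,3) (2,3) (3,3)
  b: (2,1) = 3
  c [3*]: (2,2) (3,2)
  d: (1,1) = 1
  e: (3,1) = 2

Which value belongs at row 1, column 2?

D is a freebie, leaving (1,1) = 1.
The 4 cells of cage a must have product 12, leaving (1,2) = 2.
1 is placed in row 1, which forces (1,3) = 3.
B is a freebie, leaving (2,1) = 3.
Row 2 already has 3, so (2,2) = 1.
Row 2 now contains 1; hence (2,3) = 2.
Cage e is a single given cell; hence (3,1) = 2.
1 is placed in column 2; hence (3,2) = 3.
Column 3 now contains 2, leaving (3,3) = 1.
The full grid is 1 2 3 / 3 1 2 / 2 3 1.

2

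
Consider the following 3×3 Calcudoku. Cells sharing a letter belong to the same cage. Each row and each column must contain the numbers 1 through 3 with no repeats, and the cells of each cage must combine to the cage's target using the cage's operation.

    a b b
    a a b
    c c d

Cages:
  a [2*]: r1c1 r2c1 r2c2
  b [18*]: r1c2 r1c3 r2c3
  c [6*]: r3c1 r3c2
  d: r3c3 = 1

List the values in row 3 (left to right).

3 2 1

Cage a has product 2, leaving r1c1 = 1.
The 3 cells of cage b must have product 18, leaving r1c2 = 3.
Cage b has product 18, leaving r1c3 = 2.
Cage a has product 2, so r2c1 = 2.
The 3 cells of cage a must have product 2, so r2c2 = 1.
Cage b needs product 18; hence r2c3 = 3.
Column 1 already has 2; hence r3c1 = 3.
Column 2 now contains 3; hence r3c2 = 2.
Cage d is given, so r3c3 = 1.
Filled in: 1 3 2 / 2 1 3 / 3 2 1.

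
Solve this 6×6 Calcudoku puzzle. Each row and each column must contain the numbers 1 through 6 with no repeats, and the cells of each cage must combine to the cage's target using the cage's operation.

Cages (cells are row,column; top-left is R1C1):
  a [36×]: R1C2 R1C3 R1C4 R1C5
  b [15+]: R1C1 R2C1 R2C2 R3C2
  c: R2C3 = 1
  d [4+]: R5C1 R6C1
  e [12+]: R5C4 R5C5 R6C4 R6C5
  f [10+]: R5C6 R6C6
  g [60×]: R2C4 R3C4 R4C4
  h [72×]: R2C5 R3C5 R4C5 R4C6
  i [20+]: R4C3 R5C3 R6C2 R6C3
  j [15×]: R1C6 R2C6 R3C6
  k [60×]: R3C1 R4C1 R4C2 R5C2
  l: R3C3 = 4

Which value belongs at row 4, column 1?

5

C is a freebie; hence R2C3 = 1.
Cage l is a single given cell, so R3C3 = 4.
Cage i needs sum 20; hence R6C2 = 6.
Row 6 already has 6; hence R6C6 = 4.
Column 6 already has 4, which forces R5C6 = 6.
Cage i has sum 20, so R4C3 = 6.
The only place for 4 in row 1 is R1C1.
Row 1 needs a 5, and only R1C6 is open for it.
Column 6 now contains 5, so R2C6 = 3.
Cage j has product 15, which forces R3C6 = 1.
1 is placed in column 6, which forces R4C6 = 2.
Cage h needs product 72, which forces R4C5 = 3.
The only place for 2 in column 1 is R2C1.
2 is placed in row 2; hence R2C2 = 4.
2 is placed in row 2; hence R2C5 = 6.
Cage b has sum 15, leaving R3C2 = 5.
Cage h needs product 72, which forces R3C5 = 2.
Column 2 now contains 5, so R4C2 = 1.
Cage a needs product 36, which forces R1C4 = 6.
2 is placed in column 5, leaving R1C5 = 1.
Row 2 already has 6, leaving R2C4 = 5.
The 4 cells of cage k must have product 60, leaving R3C1 = 6.
2 is placed in row 3, so R3C4 = 3.
1 is placed in row 4, so R4C1 = 5.
Cage g has product 60, leaving R4C4 = 4.
Cage k has product 60, so R5C2 = 2.
Row 5 already has 2; hence R5C4 = 1.
1 is placed in column 4, which forces R6C4 = 2.
Column 5 already has 1; hence R6C5 = 5.
Column 2 already has 2, so R1C2 = 3.
Cage a needs product 36; hence R1C3 = 2.
Row 5 now contains 1, which forces R5C1 = 3.
The 4 cells of cage i must have sum 20; hence R5C3 = 5.
Column 5 already has 5, so R5C5 = 4.
Cage d needs two cells with sum 4, which forces R6C1 = 1.
Row 6 already has 5; hence R6C3 = 3.
Filled in: 4 3 2 6 1 5 / 2 4 1 5 6 3 / 6 5 4 3 2 1 / 5 1 6 4 3 2 / 3 2 5 1 4 6 / 1 6 3 2 5 4.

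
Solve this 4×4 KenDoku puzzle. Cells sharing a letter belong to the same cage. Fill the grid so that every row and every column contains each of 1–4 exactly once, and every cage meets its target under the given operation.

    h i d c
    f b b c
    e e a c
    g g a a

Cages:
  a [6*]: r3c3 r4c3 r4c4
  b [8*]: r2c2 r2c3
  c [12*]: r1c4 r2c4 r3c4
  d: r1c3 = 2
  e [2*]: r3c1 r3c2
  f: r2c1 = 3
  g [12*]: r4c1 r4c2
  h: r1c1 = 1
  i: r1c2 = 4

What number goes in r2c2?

2

H is a freebie, which forces r1c1 = 1.
Cage i is given, leaving r1c2 = 4.
D is a freebie, so r1c3 = 2.
Row 1 now contains 4, leaving r1c4 = 3.
F is a freebie, so r2c1 = 3.
Column 2 now contains 4, which forces r2c2 = 2.
Column 3 now contains 2, leaving r2c3 = 4.
Row 2 now contains 4, so r2c4 = 1.
Column 1 now contains 1, leaving r3c1 = 2.
2 is placed in column 2, so r3c2 = 1.
Row 3 now contains 1, leaving r3c3 = 3.
1 is placed in column 4; hence r3c4 = 4.
Column 1 now contains 3, which forces r4c1 = 4.
Column 2 now contains 4, which forces r4c2 = 3.
3 is placed in column 3; hence r4c3 = 1.
1 is placed in column 4, so r4c4 = 2.
The full grid is 1 4 2 3 / 3 2 4 1 / 2 1 3 4 / 4 3 1 2.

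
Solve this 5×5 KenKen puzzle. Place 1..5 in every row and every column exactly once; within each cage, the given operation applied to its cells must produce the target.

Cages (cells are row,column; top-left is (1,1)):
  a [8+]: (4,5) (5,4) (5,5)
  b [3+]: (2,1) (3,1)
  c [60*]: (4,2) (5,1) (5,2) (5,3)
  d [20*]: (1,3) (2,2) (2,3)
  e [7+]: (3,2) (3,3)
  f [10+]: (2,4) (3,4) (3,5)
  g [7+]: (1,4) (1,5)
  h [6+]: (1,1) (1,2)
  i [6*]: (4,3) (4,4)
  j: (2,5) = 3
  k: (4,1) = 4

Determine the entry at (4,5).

1

J is a freebie, leaving (2,5) = 3.
K is a freebie, leaving (4,1) = 4.
Row 1 needs a 3, and only (1,4) is open for it.
The two cells of cage g must have sum 7; hence (1,5) = 4.
The two cells of cage i must have product 6; hence (4,3) = 3.
3 is placed in column 4, leaving (4,4) = 2.
Cage a has sum 8, so (5,5) = 2.
In row 1, 2 can only go at (1,3), so (1,3) = 2.
Cage d has product 20, leaving (2,2) = 2.
Cage d needs product 20, which forces (2,3) = 5.
Column 2 now contains 2; hence (3,2) = 3.
5 is placed in column 3, so (3,3) = 4.
Column 3 already has 4, which forces (5,3) = 1.
Row 5 already has 1, which forces (5,4) = 5.
Row 2 already has 2, leaving (2,1) = 1.
Cage f has sum 10, which forces (2,4) = 4.
The two cells of cage b must have sum 3; hence (3,1) = 2.
Column 4 already has 5, which forces (3,4) = 1.
Cage f has sum 10; hence (3,5) = 5.
Cage c has product 60, leaving (4,2) = 5.
Cage a has sum 8, leaving (4,5) = 1.
Row 5 already has 5, which forces (5,1) = 3.
Row 5 already has 5; hence (5,2) = 4.
Column 1 now contains 1, which forces (1,1) = 5.
Column 2 already has 5, leaving (1,2) = 1.
The full grid is 5 1 2 3 4 / 1 2 5 4 3 / 2 3 4 1 5 / 4 5 3 2 1 / 3 4 1 5 2.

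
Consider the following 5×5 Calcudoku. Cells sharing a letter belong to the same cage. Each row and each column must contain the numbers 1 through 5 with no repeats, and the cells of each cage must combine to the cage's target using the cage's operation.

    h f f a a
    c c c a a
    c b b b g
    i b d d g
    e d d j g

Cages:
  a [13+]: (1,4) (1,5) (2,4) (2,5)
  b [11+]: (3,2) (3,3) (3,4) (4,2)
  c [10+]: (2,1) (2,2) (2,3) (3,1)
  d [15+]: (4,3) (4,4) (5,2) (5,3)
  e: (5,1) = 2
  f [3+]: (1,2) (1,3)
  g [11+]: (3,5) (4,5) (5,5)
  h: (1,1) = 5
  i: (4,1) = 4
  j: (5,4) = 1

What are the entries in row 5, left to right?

2 3 4 1 5

Cage h is given; hence (1,1) = 5.
I is a freebie; hence (4,1) = 4.
E is a freebie, so (5,1) = 2.
Cage j is a single given cell, so (5,4) = 1.
In row 2, 3 can only go at (2,1), so (2,1) = 3.
Column 1 already has 3, so (3,1) = 1.
The only place for 1 in column 5 is (2,5).
Cage a has sum 13, so (2,4) = 5.
Cage d needs sum 15, so (4,3) = 5.
5 is placed in row 4, so (4,5) = 2.
The 4 cells of cage b must have sum 11, which forces (3,2) = 5.
Row 3 already has 5, leaving (3,5) = 4.
Row 4 already has 2, leaving (4,2) = 1.
Row 4 already has 2, leaving (4,4) = 3.
Column 5 already has 4, which forces (5,5) = 5.
1 is placed in column 2, leaving (1,2) = 2.
The two cells of cage f must have sum 3, which forces (1,3) = 1.
Column 4 already has 3, leaving (1,4) = 4.
Column 5 already has 4, leaving (1,5) = 3.
2 is placed in column 2, which forces (2,2) = 4.
4 is placed in row 2, so (2,3) = 2.
The 4 cells of cage b must have sum 11; hence (3,3) = 3.
Column 4 already has 3, which forces (3,4) = 2.
Column 2 now contains 4, so (5,2) = 3.
Column 3 now contains 3; hence (5,3) = 4.
Filled in: 5 2 1 4 3 / 3 4 2 5 1 / 1 5 3 2 4 / 4 1 5 3 2 / 2 3 4 1 5.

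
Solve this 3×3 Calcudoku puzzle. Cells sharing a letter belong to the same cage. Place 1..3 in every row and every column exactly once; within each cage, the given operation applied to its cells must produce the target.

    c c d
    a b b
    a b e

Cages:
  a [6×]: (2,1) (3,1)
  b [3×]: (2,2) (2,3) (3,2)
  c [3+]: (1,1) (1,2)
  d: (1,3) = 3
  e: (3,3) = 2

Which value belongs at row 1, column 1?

Cage d is a single given cell, so (1,3) = 3.
The 3 cells of cage b must have product 3; hence (2,2) = 3.
The 3 cells of cage b must have product 3; hence (2,3) = 1.
Cage b has product 3, so (3,2) = 1.
E is a freebie, which forces (3,3) = 2.
Cage c's pair has sum 3; hence (1,1) = 1.
Column 2 now contains 1, which forces (1,2) = 2.
Row 2 now contains 3, so (2,1) = 2.
Row 3 now contains 2, leaving (3,1) = 3.
Completed grid: 1 2 3 / 2 3 1 / 3 1 2.

1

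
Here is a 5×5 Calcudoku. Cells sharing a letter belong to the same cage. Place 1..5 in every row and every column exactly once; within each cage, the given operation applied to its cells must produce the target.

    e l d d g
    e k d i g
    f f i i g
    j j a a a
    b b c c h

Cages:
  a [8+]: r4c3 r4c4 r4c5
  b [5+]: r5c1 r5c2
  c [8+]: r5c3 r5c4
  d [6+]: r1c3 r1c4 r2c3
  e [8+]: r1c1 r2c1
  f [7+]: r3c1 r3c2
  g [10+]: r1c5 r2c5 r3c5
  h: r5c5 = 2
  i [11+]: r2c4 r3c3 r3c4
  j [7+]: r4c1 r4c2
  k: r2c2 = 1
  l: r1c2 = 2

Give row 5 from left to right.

1 4 3 5 2

Cage l is a single given cell; hence r1c2 = 2.
Cage k is a single given cell; hence r2c2 = 1.
Cage h is given; hence r5c5 = 2.
The 3 cells of cage d must have sum 6, so r2c3 = 2.
Cage b's pair has sum 5; hence r5c1 = 1.
Cage b's pair has sum 5, leaving r5c2 = 4.
In row 1, 4 can only go at r1c5, so r1c5 = 4.
4 is placed in column 5, so r2c5 = 5.
Cage g needs sum 10; hence r3c5 = 1.
Column 5 already has 1, so r4c5 = 3.
Cage e's pair has sum 8, so r1c1 = 5.
Row 2 already has 5; hence r2c1 = 3.
Row 2 already has 3; hence r2c4 = 4.
Cage j needs two cells with sum 7, so r4c1 = 2.
Row 4 already has 3, so r4c2 = 5.
Column 4 already has 4, leaving r4c4 = 1.
Cage d needs sum 6; hence r1c3 = 1.
1 is placed in column 4, which forces r1c4 = 3.
Column 1 now contains 2, so r3c1 = 4.
Column 2 already has 5; hence r3c2 = 3.
Row 3 now contains 4; hence r3c3 = 5.
Column 4 now contains 3; hence r3c4 = 2.
Row 4 now contains 1; hence r4c3 = 4.
Column 3 already has 5, which forces r5c3 = 3.
Column 4 now contains 3; hence r5c4 = 5.
Filled in: 5 2 1 3 4 / 3 1 2 4 5 / 4 3 5 2 1 / 2 5 4 1 3 / 1 4 3 5 2.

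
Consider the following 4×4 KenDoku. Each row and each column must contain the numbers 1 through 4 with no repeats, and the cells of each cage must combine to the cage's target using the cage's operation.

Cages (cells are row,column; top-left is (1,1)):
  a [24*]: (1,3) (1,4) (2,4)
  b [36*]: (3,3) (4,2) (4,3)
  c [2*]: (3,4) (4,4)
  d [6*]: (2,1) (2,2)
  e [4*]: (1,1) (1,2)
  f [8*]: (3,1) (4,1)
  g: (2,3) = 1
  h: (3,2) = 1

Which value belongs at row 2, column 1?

Cage g is a single given cell, so (2,3) = 1.
Cage h is a single given cell; hence (3,2) = 1.
Cage b needs product 36, leaving (3,3) = 3.
Row 3 now contains 1, leaving (3,4) = 2.
The 3 cells of cage b must have product 36, so (4,2) = 3.
Cage b has product 36; hence (4,3) = 4.
Column 4 now contains 2, so (4,4) = 1.
Cage e needs two cells with product 4; hence (1,1) = 1.
1 is placed in column 2, so (1,2) = 4.
4 is placed in column 3; hence (1,3) = 2.
Row 1 now contains 4; hence (1,4) = 3.
Cage d's pair has product 6, so (2,1) = 3.
Column 2 already has 3; hence (2,2) = 2.
Column 4 now contains 3, which forces (2,4) = 4.
2 is placed in row 3, so (3,1) = 4.
Row 4 already has 4, which forces (4,1) = 2.
Completed grid: 1 4 2 3 / 3 2 1 4 / 4 1 3 2 / 2 3 4 1.

3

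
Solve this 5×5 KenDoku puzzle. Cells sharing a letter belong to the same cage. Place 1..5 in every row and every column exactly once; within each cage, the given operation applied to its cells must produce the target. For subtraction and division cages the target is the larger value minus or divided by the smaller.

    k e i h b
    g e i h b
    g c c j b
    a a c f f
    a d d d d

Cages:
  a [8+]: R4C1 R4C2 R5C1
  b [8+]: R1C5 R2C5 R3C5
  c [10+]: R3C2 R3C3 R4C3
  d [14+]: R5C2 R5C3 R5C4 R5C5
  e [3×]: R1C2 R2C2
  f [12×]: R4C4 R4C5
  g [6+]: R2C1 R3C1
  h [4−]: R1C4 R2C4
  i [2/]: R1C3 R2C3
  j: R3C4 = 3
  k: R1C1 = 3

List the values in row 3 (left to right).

2 4 5 3 1

Cage k is a single given cell; hence R1C1 = 3.
3 is placed in row 1; hence R1C2 = 1.
Row 1 now contains 1, leaving R1C4 = 5.
Column 2 now contains 1, so R2C2 = 3.
Column 4 now contains 5, so R2C4 = 1.
Cage j is a single given cell, which forces R3C4 = 3.
Column 4 already has 3, which forces R4C4 = 4.
Row 4 already has 4, which forces R4C5 = 3.
Column 4 already has 4, so R5C4 = 2.
The 3 cells of cage b must have sum 8, so R1C5 = 2.
The 3 cells of cage b must have sum 8, which forces R2C5 = 5.
Cage b needs sum 8; hence R3C5 = 1.
The 4 cells of cage d must have sum 14, which forces R5C3 = 3.
Column 5 now contains 5, which forces R5C5 = 4.
2 is placed in row 1, so R1C3 = 4.
Cage i's pair has quotient 2, so R2C3 = 2.
Column 3 already has 4, which forces R3C3 = 5.
The 3 cells of cage c must have sum 10, leaving R4C3 = 1.
Row 5 now contains 4, leaving R5C2 = 5.
2 is placed in row 2, leaving R2C1 = 4.
The two cells of cage g must have sum 6; hence R3C1 = 2.
Row 3 now contains 5, so R3C2 = 4.
Cage a needs sum 8; hence R4C1 = 5.
Column 2 already has 5, so R4C2 = 2.
5 is placed in row 5, which forces R5C1 = 1.
Filled in: 3 1 4 5 2 / 4 3 2 1 5 / 2 4 5 3 1 / 5 2 1 4 3 / 1 5 3 2 4.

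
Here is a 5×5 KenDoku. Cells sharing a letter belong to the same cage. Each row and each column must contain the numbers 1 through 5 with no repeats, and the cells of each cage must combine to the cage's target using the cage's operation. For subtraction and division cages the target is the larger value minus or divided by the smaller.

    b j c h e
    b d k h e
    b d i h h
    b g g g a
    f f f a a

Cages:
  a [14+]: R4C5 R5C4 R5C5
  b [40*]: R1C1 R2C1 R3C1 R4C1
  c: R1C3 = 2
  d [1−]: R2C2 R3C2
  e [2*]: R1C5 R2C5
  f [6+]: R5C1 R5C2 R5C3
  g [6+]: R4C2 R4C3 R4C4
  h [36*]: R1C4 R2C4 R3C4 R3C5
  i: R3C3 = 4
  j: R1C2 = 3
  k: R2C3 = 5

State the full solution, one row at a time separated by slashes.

5 3 2 4 1 / 1 4 5 3 2 / 2 5 4 1 3 / 4 1 3 2 5 / 3 2 1 5 4

J is a freebie, which forces R1C2 = 3.
C is a freebie; hence R1C3 = 2.
Row 1 now contains 2, which forces R1C5 = 1.
K is a freebie, leaving R2C3 = 5.
Column 5 already has 1, so R2C5 = 2.
Cage i is a single given cell, so R3C3 = 4.
Row 3 already has 4, so R3C4 = 1.
Cage h has product 36; hence R3C5 = 3.
The 3 cells of cage a must have sum 14; hence R4C5 = 5.
The 3 cells of cage a must have sum 14; hence R5C4 = 5.
The 3 cells of cage a must have sum 14, so R5C5 = 4.
Row 1 already has 1, so R1C4 = 4.
Cage h has product 36; hence R2C4 = 3.
3 is placed in column 4, so R4C4 = 2.
Row 1 now contains 4; hence R1C1 = 5.
Cage b needs product 40, leaving R3C1 = 2.
Row 3 already has 2; hence R3C2 = 5.
Row 4 already has 2, so R4C2 = 1.
Cage g needs sum 6, which forces R4C3 = 3.
Column 2 already has 1, so R5C2 = 2.
Column 3 now contains 3, so R5C3 = 1.
The 4 cells of cage b must have product 40, leaving R2C1 = 1.
Column 2 already has 1; hence R2C2 = 4.
Row 4 already has 1, leaving R4C1 = 4.
Row 5 now contains 1, so R5C1 = 3.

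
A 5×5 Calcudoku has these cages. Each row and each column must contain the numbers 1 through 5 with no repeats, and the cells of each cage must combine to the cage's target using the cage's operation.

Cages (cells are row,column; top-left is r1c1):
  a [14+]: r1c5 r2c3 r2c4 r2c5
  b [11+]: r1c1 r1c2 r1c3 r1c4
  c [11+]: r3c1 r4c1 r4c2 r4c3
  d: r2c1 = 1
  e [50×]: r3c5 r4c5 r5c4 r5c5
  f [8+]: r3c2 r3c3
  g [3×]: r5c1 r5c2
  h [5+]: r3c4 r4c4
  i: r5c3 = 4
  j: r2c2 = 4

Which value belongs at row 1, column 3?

1

Cage d is given, leaving r2c1 = 1.
J is a freebie, so r2c2 = 4.
Column 1 now contains 1, leaving r5c1 = 3.
Row 5 already has 3, so r5c2 = 1.
I is a freebie, which forces r5c3 = 4.
The 4 cells of cage e must have product 50, which forces r5c4 = 5.
1 is placed in row 5, so r5c5 = 2.
The 4 cells of cage a must have sum 14, so r1c5 = 4.
Row 3 needs a 4, and only r3c4 is open for it.
Cage h needs two cells with sum 5, leaving r4c4 = 1.
Row 4 now contains 1, leaving r4c5 = 5.
The 4 cells of cage b must have sum 11; hence r1c3 = 1.
Cage a has sum 14, so r2c3 = 5.
The 4 cells of cage a must have sum 14, which forces r2c4 = 2.
Column 5 now contains 5; hence r2c5 = 3.
Cage c needs sum 11; hence r3c1 = 2.
Column 3 now contains 5; hence r3c3 = 3.
Column 5 now contains 5, which forces r3c5 = 1.
Cage c needs sum 11, leaving r4c1 = 4.
Column 3 now contains 3, leaving r4c3 = 2.
Column 1 already has 2, which forces r1c1 = 5.
The 4 cells of cage b must have sum 11, leaving r1c2 = 2.
2 is placed in column 4, so r1c4 = 3.
Row 3 now contains 3; hence r3c2 = 5.
Row 4 already has 2, leaving r4c2 = 3.
Completed grid: 5 2 1 3 4 / 1 4 5 2 3 / 2 5 3 4 1 / 4 3 2 1 5 / 3 1 4 5 2.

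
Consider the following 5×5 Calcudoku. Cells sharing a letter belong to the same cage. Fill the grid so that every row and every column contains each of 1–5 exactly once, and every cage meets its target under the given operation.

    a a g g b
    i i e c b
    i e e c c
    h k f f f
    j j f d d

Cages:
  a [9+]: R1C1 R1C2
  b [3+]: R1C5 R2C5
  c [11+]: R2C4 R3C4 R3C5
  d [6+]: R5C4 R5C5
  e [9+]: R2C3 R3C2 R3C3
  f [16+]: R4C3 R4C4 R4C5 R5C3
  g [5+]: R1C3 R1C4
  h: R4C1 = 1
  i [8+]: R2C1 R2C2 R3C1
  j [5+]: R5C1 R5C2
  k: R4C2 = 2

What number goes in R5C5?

5

Cage h is given, which forces R4C1 = 1.
Cage k is a single given cell, which forces R4C2 = 2.
The 4 cells of cage f must have sum 16, which forces R5C3 = 4.
Row 5 already has 4, which forces R5C1 = 2.
Cage j's pair has sum 5, so R5C2 = 3.
Column 2 now contains 3, leaving R2C2 = 1.
Row 2 now contains 1, leaving R2C5 = 2.
Column 5 now contains 2, so R1C5 = 1.
Cage e needs sum 9, so R2C3 = 3.
3 is placed in column 3, which forces R4C3 = 5.
Column 5 already has 1, so R5C5 = 5.
3 is placed in column 3, so R1C3 = 2.
Cage g needs two cells with sum 5, leaving R1C4 = 3.
3 is placed in row 2, so R2C1 = 4.
Row 2 already has 4, so R2C4 = 5.
The 3 cells of cage i must have sum 8, so R3C1 = 3.
Column 3 already has 2, which forces R3C3 = 1.
Column 4 now contains 3; hence R3C4 = 2.
Cage c needs sum 11, which forces R3C5 = 4.
Column 4 now contains 3; hence R4C4 = 4.
Column 5 already has 4, which forces R4C5 = 3.
5 is placed in row 5, leaving R5C4 = 1.
Column 1 already has 4, so R1C1 = 5.
The two cells of cage a must have sum 9, so R1C2 = 4.
Row 3 now contains 4, leaving R3C2 = 5.
The full grid is 5 4 2 3 1 / 4 1 3 5 2 / 3 5 1 2 4 / 1 2 5 4 3 / 2 3 4 1 5.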